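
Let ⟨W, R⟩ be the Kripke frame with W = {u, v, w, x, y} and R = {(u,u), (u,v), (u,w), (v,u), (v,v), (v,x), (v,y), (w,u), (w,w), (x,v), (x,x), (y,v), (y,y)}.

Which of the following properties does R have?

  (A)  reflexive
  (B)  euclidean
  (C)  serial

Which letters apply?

(A) reflexive: each world relates to itself.
(B) not euclidean: u R v and u R w but not v R w.
(C) serial: every world has an R-successor.

A, C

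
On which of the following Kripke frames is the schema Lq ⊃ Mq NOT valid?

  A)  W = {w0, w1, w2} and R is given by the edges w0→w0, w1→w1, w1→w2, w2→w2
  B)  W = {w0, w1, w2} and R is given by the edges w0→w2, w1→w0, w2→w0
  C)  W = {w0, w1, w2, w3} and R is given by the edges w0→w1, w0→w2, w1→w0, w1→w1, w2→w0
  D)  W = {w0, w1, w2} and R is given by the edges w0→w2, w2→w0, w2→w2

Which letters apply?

C, D

The schema Lq ⊃ Mq is axiom D; it is valid on a frame iff R is serial.
(A) R is serial (every world has an R-successor), so the schema is valid here.
(B) R is serial (every world has an R-successor), so the schema is valid here.
(C) R is not serial (w3 has no R-successor), so the schema fails here.
(D) R is not serial (w1 has no R-successor), so the schema fails here.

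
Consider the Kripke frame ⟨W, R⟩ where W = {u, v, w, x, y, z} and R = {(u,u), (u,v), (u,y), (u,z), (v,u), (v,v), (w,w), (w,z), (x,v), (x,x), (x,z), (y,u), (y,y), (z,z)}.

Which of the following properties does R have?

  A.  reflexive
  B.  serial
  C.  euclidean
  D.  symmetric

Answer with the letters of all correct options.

A, B

(A) reflexive: each world relates to itself.
(B) serial: every world has an R-successor.
(C) not euclidean: u R v and u R y but not v R y.
(D) not symmetric: u R z but not z R u.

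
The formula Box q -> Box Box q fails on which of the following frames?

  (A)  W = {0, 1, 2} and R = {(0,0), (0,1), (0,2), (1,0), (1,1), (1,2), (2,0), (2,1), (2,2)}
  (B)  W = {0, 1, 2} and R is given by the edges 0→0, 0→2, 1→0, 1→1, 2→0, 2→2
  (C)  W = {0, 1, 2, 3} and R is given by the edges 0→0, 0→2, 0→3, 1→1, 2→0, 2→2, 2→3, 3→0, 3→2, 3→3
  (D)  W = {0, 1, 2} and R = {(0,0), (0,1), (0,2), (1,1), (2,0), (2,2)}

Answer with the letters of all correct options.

B, D

The schema Box q -> Box Box q is axiom 4; it is valid on a frame iff R is transitive.
(A) R is transitive (R is closed under composition), so the schema is valid here.
(B) R is not transitive (1 R 0 and 0 R 2 but not 1 R 2), so the schema fails here.
(C) R is transitive (R is closed under composition), so the schema is valid here.
(D) R is not transitive (2 R 0 and 0 R 1 but not 2 R 1), so the schema fails here.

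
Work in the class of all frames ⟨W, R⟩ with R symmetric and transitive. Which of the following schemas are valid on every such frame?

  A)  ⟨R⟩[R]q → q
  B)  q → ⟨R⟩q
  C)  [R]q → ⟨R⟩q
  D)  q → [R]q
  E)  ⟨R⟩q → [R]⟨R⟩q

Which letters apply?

A symmetric transitive relation is euclidean (uRv and uRw give vRu by symmetry, then vRw by transitivity).
(A) the dual of axiom B: valid iff R is symmetric. Every such R is symmetric — valid.
(B) q → ⟨R⟩q (the dual of axiom T) characterises the reflexive frames. Such an R need not be reflexive — not valid.
(C) [R]q → ⟨R⟩q (axiom D) characterises the serial frames. Such an R need not be serial — not valid.
(D) q → [R]q is valid only on frames where every R-edge is a self-loop. Such an R need not be a subset of the identity — not valid.
(E) ⟨R⟩q → [R]⟨R⟩q is axiom 5; it is valid on a frame exactly when R is euclidean. Every such R is euclidean, so valid.

A, E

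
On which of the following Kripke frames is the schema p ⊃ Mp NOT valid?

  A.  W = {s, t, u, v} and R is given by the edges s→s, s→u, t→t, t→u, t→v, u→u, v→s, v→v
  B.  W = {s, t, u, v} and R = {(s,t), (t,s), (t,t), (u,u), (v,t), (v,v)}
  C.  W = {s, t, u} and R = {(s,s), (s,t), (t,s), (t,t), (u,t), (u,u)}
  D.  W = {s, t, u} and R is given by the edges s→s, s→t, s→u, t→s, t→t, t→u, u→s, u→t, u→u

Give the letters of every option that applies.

B

The schema p ⊃ Mp is the dual of axiom T; it is valid on a frame iff R is reflexive.
(A) R is reflexive (each world relates to itself), so the schema is valid here.
(B) R is not reflexive (not s R s), so the schema fails here.
(C) R is reflexive (each world relates to itself), so the schema is valid here.
(D) R is reflexive (each world relates to itself), so the schema is valid here.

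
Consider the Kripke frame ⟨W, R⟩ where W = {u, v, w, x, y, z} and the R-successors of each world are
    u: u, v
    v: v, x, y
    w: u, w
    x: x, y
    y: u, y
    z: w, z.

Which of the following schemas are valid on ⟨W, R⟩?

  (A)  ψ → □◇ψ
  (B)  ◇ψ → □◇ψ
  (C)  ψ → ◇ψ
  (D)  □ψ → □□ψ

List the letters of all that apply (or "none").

C

R is reflexive: each world relates to itself.
R is not symmetric: u R v but not v R u.
R is not transitive: u R v and v R x but not u R x.
R is not euclidean: u R v and u R u but not v R u.
(A) ψ → □◇ψ is axiom B; it is valid on a frame exactly when R is symmetric. R is not symmetric, so not valid.
(B) ◇ψ → □◇ψ is axiom 5, which corresponds to the euclidean property. R is not euclidean — not valid.
(C) ψ → ◇ψ (the dual of axiom T) characterises the reflexive frames. R is reflexive — valid.
(D) □ψ → □□ψ is axiom 4; it is valid on a frame exactly when R is transitive. R is not transitive, so not valid.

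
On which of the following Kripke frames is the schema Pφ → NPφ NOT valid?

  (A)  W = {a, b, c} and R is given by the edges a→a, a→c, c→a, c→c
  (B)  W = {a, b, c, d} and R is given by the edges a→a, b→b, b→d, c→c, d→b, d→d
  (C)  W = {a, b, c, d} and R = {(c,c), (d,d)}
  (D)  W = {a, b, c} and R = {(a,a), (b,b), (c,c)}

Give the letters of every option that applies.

The schema Pφ → NPφ is axiom 5; it is valid on a frame iff R is euclidean.
(A) R is euclidean (any two R-successors of the same world are R-related), so the schema is valid here.
(B) R is euclidean (any two R-successors of the same world are R-related), so the schema is valid here.
(C) R is euclidean (any two R-successors of the same world are R-related), so the schema is valid here.
(D) R is euclidean (any two R-successors of the same world are R-related), so the schema is valid here.

none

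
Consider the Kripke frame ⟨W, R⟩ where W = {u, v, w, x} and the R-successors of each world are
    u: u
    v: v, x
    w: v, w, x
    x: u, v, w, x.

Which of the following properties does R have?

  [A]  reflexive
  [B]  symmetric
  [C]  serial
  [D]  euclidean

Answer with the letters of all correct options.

(A) reflexive: each world relates to itself.
(B) not symmetric: w R v but not v R w.
(C) serial: every world has an R-successor.
(D) not euclidean: w R v and w R w but not v R w.

A, C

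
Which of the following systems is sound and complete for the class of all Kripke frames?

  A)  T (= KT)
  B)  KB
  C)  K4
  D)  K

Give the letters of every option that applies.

(A) T (= KT) is determined by the class of reflexive frames.
(B) KB is determined by the class of symmetric frames.
(C) K4 is determined by the class of transitive frames.
(D) K is determined by exactly this class.

D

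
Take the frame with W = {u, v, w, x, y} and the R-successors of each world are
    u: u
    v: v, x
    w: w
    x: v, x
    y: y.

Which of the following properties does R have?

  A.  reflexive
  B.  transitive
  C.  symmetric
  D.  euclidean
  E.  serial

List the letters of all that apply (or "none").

(A) reflexive: each world relates to itself.
(B) transitive: R is closed under composition.
(C) symmetric: every R-edge is matched by its reverse.
(D) euclidean: any two R-successors of the same world are R-related.
(E) serial: every world has an R-successor.

A, B, C, D, E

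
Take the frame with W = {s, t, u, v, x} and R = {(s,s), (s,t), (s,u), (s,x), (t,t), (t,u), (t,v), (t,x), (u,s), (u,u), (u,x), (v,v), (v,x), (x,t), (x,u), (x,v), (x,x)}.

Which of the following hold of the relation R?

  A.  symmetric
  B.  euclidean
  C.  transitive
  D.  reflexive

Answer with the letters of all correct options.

D

(A) not symmetric: s R t but not t R s.
(B) not euclidean: s R t and s R s but not t R s.
(C) not transitive: s R t and t R v but not s R v.
(D) reflexive: each world relates to itself.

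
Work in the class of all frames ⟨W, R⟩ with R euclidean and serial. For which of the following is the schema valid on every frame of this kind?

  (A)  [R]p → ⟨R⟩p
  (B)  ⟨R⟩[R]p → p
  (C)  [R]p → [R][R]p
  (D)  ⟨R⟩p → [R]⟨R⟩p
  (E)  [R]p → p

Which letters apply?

(A) axiom D: valid iff R is serial. Every such R is serial — valid.
(B) ⟨R⟩[R]p → p (the dual of axiom B) characterises the symmetric frames. Such an R need not be symmetric — not valid.
(C) axiom 4: valid iff R is transitive. Such an R need not be transitive — not valid.
(D) ⟨R⟩p → [R]⟨R⟩p is axiom 5, which corresponds to the euclidean property. Every such R is euclidean — valid.
(E) [R]p → p is axiom T, which corresponds to reflexivity. Such an R need not be reflexive — not valid.

A, D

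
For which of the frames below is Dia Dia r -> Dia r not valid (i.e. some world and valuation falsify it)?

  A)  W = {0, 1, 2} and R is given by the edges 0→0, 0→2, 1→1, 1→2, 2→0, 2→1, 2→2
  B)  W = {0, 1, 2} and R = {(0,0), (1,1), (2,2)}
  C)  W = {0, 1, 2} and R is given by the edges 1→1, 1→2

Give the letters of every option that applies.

The schema Dia Dia r -> Dia r is the dual of axiom 4; it is valid on a frame iff R is transitive.
(A) R is not transitive (0 R 2 and 2 R 1 but not 0 R 1), so the schema fails here.
(B) R is transitive (R is closed under composition), so the schema is valid here.
(C) R is transitive (R is closed under composition), so the schema is valid here.

A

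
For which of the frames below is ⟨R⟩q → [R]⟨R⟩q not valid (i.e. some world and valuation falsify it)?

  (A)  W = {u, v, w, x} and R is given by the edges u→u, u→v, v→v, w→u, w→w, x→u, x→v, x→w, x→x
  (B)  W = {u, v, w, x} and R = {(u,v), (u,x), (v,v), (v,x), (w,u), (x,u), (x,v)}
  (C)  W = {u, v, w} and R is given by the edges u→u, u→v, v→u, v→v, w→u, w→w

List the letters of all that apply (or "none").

A, B, C

The schema ⟨R⟩q → [R]⟨R⟩q is axiom 5; it is valid on a frame iff R is euclidean.
(A) R is not euclidean (u R v and u R u but not v R u), so the schema fails here.
(B) R is not euclidean (x R v and x R u but not v R u), so the schema fails here.
(C) R is not euclidean (w R u and w R w but not u R w), so the schema fails here.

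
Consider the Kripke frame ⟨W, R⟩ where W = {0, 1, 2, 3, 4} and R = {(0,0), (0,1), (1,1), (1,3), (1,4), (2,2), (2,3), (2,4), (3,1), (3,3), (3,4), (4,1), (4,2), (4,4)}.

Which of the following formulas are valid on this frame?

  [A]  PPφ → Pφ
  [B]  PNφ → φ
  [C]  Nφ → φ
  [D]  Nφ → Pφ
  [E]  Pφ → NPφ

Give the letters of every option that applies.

R is reflexive: each world relates to itself.
R is not symmetric: 0 R 1 but not 1 R 0.
R is not transitive: 0 R 1 and 1 R 3 but not 0 R 3.
R is not euclidean: 0 R 1 and 0 R 0 but not 1 R 0.
R is serial: every world has an R-successor.
(A) PPφ → Pφ is the dual of axiom 4; it is valid on a frame exactly when R is transitive. R is not transitive, so not valid.
(B) PNφ → φ is the dual of axiom B; it is valid on a frame exactly when R is symmetric. R is not symmetric, so not valid.
(C) Nφ → φ (axiom T) characterises the reflexive frames. R is reflexive — valid.
(D) Nφ → Pφ (axiom D) characterises the serial frames. R is serial — valid.
(E) Pφ → NPφ (axiom 5) characterises the euclidean frames. R is not euclidean — not valid.

C, D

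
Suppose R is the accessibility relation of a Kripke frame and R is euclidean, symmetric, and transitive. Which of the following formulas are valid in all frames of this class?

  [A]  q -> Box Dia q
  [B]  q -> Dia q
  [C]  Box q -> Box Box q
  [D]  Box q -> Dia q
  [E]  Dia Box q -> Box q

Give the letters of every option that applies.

A, C, E

(A) q -> Box Dia q is axiom B, which corresponds to symmetry. Every such R is symmetric — valid.
(B) the dual of axiom T: valid iff R is reflexive. Such an R need not be reflexive — not valid.
(C) axiom 4: valid iff R is transitive. Every such R is transitive — valid.
(D) Box q -> Dia q is axiom D; it is valid on a frame exactly when R is serial. Such an R need not be serial, so not valid.
(E) the dual of axiom 5: valid iff R is euclidean. Every such R is euclidean — valid.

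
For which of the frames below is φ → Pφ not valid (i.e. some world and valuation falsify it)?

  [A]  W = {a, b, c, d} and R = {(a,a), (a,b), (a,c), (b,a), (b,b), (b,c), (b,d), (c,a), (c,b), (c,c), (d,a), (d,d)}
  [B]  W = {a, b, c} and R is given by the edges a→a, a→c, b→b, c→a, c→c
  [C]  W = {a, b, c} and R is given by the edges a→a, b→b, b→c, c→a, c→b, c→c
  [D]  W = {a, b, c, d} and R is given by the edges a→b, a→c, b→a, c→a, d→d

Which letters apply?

The schema φ → Pφ is the dual of axiom T; it is valid on a frame iff R is reflexive.
(A) R is reflexive (each world relates to itself), so the schema is valid here.
(B) R is reflexive (each world relates to itself), so the schema is valid here.
(C) R is reflexive (each world relates to itself), so the schema is valid here.
(D) R is not reflexive (not a R a), so the schema fails here.

D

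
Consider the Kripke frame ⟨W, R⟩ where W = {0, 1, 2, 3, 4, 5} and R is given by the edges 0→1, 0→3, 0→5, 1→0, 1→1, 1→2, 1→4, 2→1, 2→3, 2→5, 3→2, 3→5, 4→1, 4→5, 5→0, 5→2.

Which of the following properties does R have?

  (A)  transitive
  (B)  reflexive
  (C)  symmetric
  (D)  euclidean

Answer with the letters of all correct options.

(A) not transitive: 0 R 1 and 1 R 0 but not 0 R 0.
(B) not reflexive: not 0 R 0.
(C) not symmetric: 0 R 3 but not 3 R 0.
(D) not euclidean: 0 R 1 and 0 R 3 but not 1 R 3.

none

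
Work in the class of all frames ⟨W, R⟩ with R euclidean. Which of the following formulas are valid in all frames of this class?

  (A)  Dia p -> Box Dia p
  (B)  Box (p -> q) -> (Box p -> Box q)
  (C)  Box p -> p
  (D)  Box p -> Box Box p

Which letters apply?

A, B

(A) Dia p -> Box Dia p is axiom 5; it is valid on a frame exactly when R is euclidean. Every such R is euclidean, so valid.
(B) Box (p -> q) -> (Box p -> Box q) is the K axiom; it holds on all frames — valid.
(C) Box p -> p (axiom T) characterises the reflexive frames. Such an R need not be reflexive — not valid.
(D) axiom 4: valid iff R is transitive. Such an R need not be transitive — not valid.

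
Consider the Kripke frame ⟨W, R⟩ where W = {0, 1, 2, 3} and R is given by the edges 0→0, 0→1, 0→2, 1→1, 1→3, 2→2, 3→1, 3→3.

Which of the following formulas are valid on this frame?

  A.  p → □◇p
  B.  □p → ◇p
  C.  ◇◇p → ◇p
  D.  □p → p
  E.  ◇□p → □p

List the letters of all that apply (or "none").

R is reflexive: each world relates to itself.
R is not symmetric: 0 R 1 but not 1 R 0.
R is not transitive: 0 R 1 and 1 R 3 but not 0 R 3.
R is not euclidean: 0 R 1 and 0 R 0 but not 1 R 0.
R is serial: every world has an R-successor.
(A) axiom B: valid iff R is symmetric. R is not symmetric — not valid.
(B) axiom D: valid iff R is serial. R is serial — valid.
(C) ◇◇p → ◇p is the dual of axiom 4, which corresponds to transitivity. R is not transitive — not valid.
(D) □p → p is axiom T, which corresponds to reflexivity. R is reflexive — valid.
(E) ◇□p → □p is the dual of axiom 5; it is valid on a frame exactly when R is euclidean. R is not euclidean, so not valid.

B, D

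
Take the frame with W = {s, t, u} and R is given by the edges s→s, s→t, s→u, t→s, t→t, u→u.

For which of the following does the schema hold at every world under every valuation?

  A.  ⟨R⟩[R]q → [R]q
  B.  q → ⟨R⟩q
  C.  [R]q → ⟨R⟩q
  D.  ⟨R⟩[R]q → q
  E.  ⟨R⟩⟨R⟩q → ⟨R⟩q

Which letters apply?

R is reflexive: each world relates to itself.
R is not symmetric: s R u but not u R s.
R is not transitive: t R s and s R u but not t R u.
R is not euclidean: s R t and s R u but not t R u.
R is serial: every world has an R-successor.
(A) the dual of axiom 5: valid iff R is euclidean. R is not euclidean — not valid.
(B) q → ⟨R⟩q is the dual of axiom T, which corresponds to reflexivity. R is reflexive — valid.
(C) [R]q → ⟨R⟩q is axiom D; it is valid on a frame exactly when R is serial. R is serial, so valid.
(D) ⟨R⟩[R]q → q is the dual of axiom B; it is valid on a frame exactly when R is symmetric. R is not symmetric, so not valid.
(E) the dual of axiom 4: valid iff R is transitive. R is not transitive — not valid.

B, C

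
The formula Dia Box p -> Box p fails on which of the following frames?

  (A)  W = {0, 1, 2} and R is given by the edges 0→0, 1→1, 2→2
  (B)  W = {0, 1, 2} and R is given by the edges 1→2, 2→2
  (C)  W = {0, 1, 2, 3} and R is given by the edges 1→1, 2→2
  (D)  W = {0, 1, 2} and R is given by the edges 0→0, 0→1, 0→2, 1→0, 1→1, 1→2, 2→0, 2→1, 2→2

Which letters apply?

The schema Dia Box p -> Box p is the dual of axiom 5; it is valid on a frame iff R is euclidean.
(A) R is euclidean (any two R-successors of the same world are R-related), so the schema is valid here.
(B) R is euclidean (any two R-successors of the same world are R-related), so the schema is valid here.
(C) R is euclidean (any two R-successors of the same world are R-related), so the schema is valid here.
(D) R is euclidean (any two R-successors of the same world are R-related), so the schema is valid here.

none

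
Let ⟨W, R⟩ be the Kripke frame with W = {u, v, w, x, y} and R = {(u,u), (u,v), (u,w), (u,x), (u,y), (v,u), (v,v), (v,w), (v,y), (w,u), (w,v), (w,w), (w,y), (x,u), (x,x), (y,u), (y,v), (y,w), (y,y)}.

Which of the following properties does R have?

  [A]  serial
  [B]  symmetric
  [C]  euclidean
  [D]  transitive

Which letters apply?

A, B

(A) serial: every world has an R-successor.
(B) symmetric: every R-edge is matched by its reverse.
(C) not euclidean: u R v and u R x but not v R x.
(D) not transitive: v R u and u R x but not v R x.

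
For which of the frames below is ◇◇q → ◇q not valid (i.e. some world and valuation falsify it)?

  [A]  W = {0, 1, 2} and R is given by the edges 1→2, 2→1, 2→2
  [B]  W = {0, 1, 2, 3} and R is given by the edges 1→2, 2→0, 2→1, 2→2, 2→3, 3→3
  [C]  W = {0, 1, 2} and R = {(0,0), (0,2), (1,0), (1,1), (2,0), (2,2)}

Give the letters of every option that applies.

A, B, C

The schema ◇◇q → ◇q is the dual of axiom 4; it is valid on a frame iff R is transitive.
(A) R is not transitive (1 R 2 and 2 R 1 but not 1 R 1), so the schema fails here.
(B) R is not transitive (1 R 2 and 2 R 0 but not 1 R 0), so the schema fails here.
(C) R is not transitive (1 R 0 and 0 R 2 but not 1 R 2), so the schema fails here.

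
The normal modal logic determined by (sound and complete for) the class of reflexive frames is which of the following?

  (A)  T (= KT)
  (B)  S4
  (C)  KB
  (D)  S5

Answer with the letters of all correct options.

(A) T (= KT) is determined by exactly this class.
(B) S4 is determined by the class of reflexive and transitive frames.
(C) KB is determined by the class of symmetric frames.
(D) S5 is determined by the class of reflexive, symmetric, and transitive frames.

A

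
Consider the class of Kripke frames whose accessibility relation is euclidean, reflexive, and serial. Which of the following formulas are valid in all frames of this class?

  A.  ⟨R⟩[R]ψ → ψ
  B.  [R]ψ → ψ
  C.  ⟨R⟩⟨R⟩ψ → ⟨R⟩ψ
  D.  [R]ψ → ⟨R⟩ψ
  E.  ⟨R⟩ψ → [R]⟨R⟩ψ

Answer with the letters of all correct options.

A, B, C, D, E

A relation that is euclidean, reflexive, and serial is also symmetric and transitive.
(A) ⟨R⟩[R]ψ → ψ is the dual of axiom B, which corresponds to symmetry. Every such R is symmetric — valid.
(B) [R]ψ → ψ is axiom T, which corresponds to reflexivity. Every such R is reflexive — valid.
(C) ⟨R⟩⟨R⟩ψ → ⟨R⟩ψ is the dual of axiom 4, which corresponds to transitivity. Every such R is transitive — valid.
(D) [R]ψ → ⟨R⟩ψ (axiom D) characterises the serial frames. Every such R is serial — valid.
(E) ⟨R⟩ψ → [R]⟨R⟩ψ is axiom 5, which corresponds to the euclidean property. Every such R is euclidean — valid.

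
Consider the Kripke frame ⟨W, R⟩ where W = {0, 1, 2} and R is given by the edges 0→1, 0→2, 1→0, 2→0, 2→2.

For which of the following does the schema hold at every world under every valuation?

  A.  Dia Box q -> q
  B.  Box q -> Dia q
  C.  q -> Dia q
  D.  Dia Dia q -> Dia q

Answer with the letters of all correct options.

R is not reflexive: not 0 R 0.
R is symmetric: every R-edge is matched by its reverse.
R is not transitive: 0 R 1 and 1 R 0 but not 0 R 0.
R is serial: every world has an R-successor.
(A) Dia Box q -> q is the dual of axiom B, which corresponds to symmetry. R is symmetric — valid.
(B) Box q -> Dia q is axiom D, which corresponds to seriality. R is serial — valid.
(C) the dual of axiom T: valid iff R is reflexive. R is not reflexive — not valid.
(D) Dia Dia q -> Dia q is the dual of axiom 4; it is valid on a frame exactly when R is transitive. R is not transitive, so not valid.

A, B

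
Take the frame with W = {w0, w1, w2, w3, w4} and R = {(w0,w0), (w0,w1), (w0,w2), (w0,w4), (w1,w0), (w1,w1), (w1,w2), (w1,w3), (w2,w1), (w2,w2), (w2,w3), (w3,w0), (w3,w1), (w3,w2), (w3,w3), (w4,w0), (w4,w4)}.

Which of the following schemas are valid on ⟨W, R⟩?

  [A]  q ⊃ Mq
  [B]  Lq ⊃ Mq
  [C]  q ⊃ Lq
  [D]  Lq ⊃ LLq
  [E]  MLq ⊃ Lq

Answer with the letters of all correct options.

R is reflexive: each world relates to itself.
R is not transitive: w0 R w1 and w1 R w3 but not w0 R w3.
R is not euclidean: w0 R w1 and w0 R w4 but not w1 R w4.
R is serial: every world has an R-successor.
R is not a subset of the identity: w0 R w1 with w0 ≠ w1.
(A) q ⊃ Mq is the dual of axiom T; it is valid on a frame exactly when R is reflexive. R is reflexive, so valid.
(B) Lq ⊃ Mq is axiom D, which corresponds to seriality. R is serial — valid.
(C) q ⊃ Lq is equivalent to ◇p→p; it holds exactly when R ⊆ identity. Here R ⊄ identity — not valid.
(D) Lq ⊃ LLq is axiom 4, which corresponds to transitivity. R is not transitive — not valid.
(E) MLq ⊃ Lq (the dual of axiom 5) characterises the euclidean frames. R is not euclidean — not valid.

A, B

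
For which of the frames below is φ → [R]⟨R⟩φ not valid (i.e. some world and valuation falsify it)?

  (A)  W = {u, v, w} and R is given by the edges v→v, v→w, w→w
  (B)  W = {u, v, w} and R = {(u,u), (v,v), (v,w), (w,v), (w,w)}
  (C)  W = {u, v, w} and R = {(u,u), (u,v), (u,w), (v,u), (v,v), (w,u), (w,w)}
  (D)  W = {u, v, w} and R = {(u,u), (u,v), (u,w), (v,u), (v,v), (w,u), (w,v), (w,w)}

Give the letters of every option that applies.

A, D

The schema φ → [R]⟨R⟩φ is axiom B; it is valid on a frame iff R is symmetric.
(A) R is not symmetric (v R w but not w R v), so the schema fails here.
(B) R is symmetric (every R-edge is matched by its reverse), so the schema is valid here.
(C) R is symmetric (every R-edge is matched by its reverse), so the schema is valid here.
(D) R is not symmetric (w R v but not v R w), so the schema fails here.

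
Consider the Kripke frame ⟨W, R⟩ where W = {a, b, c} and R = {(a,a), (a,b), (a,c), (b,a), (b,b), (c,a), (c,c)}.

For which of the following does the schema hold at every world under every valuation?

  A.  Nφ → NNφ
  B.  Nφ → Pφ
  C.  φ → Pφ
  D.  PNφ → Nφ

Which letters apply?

R is reflexive: each world relates to itself.
R is not transitive: b R a and a R c but not b R c.
R is not euclidean: a R b and a R c but not b R c.
R is serial: every world has an R-successor.
(A) Nφ → NNφ (axiom 4) characterises the transitive frames. R is not transitive — not valid.
(B) axiom D: valid iff R is serial. R is serial — valid.
(C) φ → Pφ (the dual of axiom T) characterises the reflexive frames. R is reflexive — valid.
(D) the dual of axiom 5: valid iff R is euclidean. R is not euclidean — not valid.

B, C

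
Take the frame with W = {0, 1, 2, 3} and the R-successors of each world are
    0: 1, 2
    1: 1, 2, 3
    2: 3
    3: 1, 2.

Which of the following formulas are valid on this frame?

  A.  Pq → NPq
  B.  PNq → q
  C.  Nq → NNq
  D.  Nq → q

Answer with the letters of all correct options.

none

R is not reflexive: not 0 R 0.
R is not symmetric: 0 R 1 but not 1 R 0.
R is not transitive: 0 R 1 and 1 R 3 but not 0 R 3.
R is not euclidean: 0 R 2 and 0 R 1 but not 2 R 1.
(A) Pq → NPq (axiom 5) characterises the euclidean frames. R is not euclidean — not valid.
(B) PNq → q (the dual of axiom B) characterises the symmetric frames. R is not symmetric — not valid.
(C) axiom 4: valid iff R is transitive. R is not transitive — not valid.
(D) Nq → q is axiom T; it is valid on a frame exactly when R is reflexive. R is not reflexive, so not valid.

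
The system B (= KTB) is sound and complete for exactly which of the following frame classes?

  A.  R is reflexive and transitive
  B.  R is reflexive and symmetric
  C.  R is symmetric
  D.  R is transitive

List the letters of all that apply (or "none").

(A) this class determines S4, not B (= KTB).
(B) B (= KTB) is sound and complete for exactly this class.
(C) this class determines KB, not B (= KTB).
(D) this class determines K4, not B (= KTB).

B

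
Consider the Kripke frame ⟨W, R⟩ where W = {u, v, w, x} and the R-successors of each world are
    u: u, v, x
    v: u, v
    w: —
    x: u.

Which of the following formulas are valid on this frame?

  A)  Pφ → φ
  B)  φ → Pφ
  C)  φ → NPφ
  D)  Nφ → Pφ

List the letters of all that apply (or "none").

C

R is not reflexive: not w R w.
R is symmetric: every R-edge is matched by its reverse.
R is not serial: w has no R-successor.
R is not a subset of the identity: u R v with u ≠ v.
(A) Pφ → φ (the converse of T) corresponds to R being a subset of the identity. Here R ⊄ identity, so not valid.
(B) φ → Pφ is the dual of axiom T; it is valid on a frame exactly when R is reflexive. R is not reflexive, so not valid.
(C) axiom B: valid iff R is symmetric. R is symmetric — valid.
(D) Nφ → Pφ (axiom D) characterises the serial frames. R is not serial — not valid.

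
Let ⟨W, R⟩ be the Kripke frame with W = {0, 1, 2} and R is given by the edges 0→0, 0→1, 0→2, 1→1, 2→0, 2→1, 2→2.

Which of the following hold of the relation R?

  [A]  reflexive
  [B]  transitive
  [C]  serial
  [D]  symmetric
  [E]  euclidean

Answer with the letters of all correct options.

A, B, C

(A) reflexive: each world relates to itself.
(B) transitive: R is closed under composition.
(C) serial: every world has an R-successor.
(D) not symmetric: 0 R 1 but not 1 R 0.
(E) not euclidean: 0 R 1 and 0 R 0 but not 1 R 0.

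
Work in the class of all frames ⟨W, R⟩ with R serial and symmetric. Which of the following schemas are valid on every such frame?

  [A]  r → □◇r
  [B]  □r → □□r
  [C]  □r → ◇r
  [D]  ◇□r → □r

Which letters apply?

A, C

(A) axiom B: valid iff R is symmetric. Every such R is symmetric — valid.
(B) □r → □□r is axiom 4; it is valid on a frame exactly when R is transitive. Such an R need not be transitive, so not valid.
(C) □r → ◇r is axiom D; it is valid on a frame exactly when R is serial. Every such R is serial, so valid.
(D) ◇□r → □r is the dual of axiom 5, which corresponds to the euclidean property. Such an R need not be euclidean — not valid.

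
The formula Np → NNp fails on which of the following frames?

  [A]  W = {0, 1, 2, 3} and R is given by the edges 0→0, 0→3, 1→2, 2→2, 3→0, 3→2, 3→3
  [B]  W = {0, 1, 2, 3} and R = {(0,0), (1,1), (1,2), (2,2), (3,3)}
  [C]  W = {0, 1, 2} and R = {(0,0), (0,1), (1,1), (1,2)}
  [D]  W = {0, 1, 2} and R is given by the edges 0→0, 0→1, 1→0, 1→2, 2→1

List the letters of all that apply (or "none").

A, C, D

The schema Np → NNp is axiom 4; it is valid on a frame iff R is transitive.
(A) R is not transitive (0 R 3 and 3 R 2 but not 0 R 2), so the schema fails here.
(B) R is transitive (R is closed under composition), so the schema is valid here.
(C) R is not transitive (0 R 1 and 1 R 2 but not 0 R 2), so the schema fails here.
(D) R is not transitive (0 R 1 and 1 R 2 but not 0 R 2), so the schema fails here.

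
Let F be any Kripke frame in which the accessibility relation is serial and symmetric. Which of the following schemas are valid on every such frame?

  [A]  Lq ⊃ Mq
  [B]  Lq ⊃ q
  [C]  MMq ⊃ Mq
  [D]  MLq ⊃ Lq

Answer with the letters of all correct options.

(A) Lq ⊃ Mq is axiom D, which corresponds to seriality. Every such R is serial — valid.
(B) axiom T: valid iff R is reflexive. Such an R need not be reflexive — not valid.
(C) MMq ⊃ Mq is the dual of axiom 4, which corresponds to transitivity. Such an R need not be transitive — not valid.
(D) MLq ⊃ Lq is the dual of axiom 5, which corresponds to the euclidean property. Such an R need not be euclidean — not valid.

A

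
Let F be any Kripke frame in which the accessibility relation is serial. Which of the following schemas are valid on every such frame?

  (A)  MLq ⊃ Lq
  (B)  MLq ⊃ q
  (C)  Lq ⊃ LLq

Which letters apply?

none

(A) MLq ⊃ Lq (the dual of axiom 5) characterises the euclidean frames. Such an R need not be euclidean — not valid.
(B) MLq ⊃ q (the dual of axiom B) characterises the symmetric frames. Such an R need not be symmetric — not valid.
(C) axiom 4: valid iff R is transitive. Such an R need not be transitive — not valid.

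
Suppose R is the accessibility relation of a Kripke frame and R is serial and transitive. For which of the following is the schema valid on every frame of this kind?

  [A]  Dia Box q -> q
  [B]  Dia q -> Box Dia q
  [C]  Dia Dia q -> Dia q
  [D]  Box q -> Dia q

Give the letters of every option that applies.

(A) Dia Box q -> q is the dual of axiom B, which corresponds to symmetry. Such an R need not be symmetric — not valid.
(B) Dia q -> Box Dia q is axiom 5; it is valid on a frame exactly when R is euclidean. Such an R need not be euclidean, so not valid.
(C) Dia Dia q -> Dia q (the dual of axiom 4) characterises the transitive frames. Every such R is transitive — valid.
(D) Box q -> Dia q (axiom D) characterises the serial frames. Every such R is serial — valid.

C, D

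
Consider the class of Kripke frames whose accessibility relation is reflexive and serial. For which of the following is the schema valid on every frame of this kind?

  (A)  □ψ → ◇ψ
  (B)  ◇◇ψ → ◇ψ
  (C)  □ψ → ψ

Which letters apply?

A, C

(A) axiom D: valid iff R is serial. Every such R is serial — valid.
(B) ◇◇ψ → ◇ψ is the dual of axiom 4; it is valid on a frame exactly when R is transitive. Such an R need not be transitive, so not valid.
(C) □ψ → ψ is axiom T; it is valid on a frame exactly when R is reflexive. Every such R is reflexive, so valid.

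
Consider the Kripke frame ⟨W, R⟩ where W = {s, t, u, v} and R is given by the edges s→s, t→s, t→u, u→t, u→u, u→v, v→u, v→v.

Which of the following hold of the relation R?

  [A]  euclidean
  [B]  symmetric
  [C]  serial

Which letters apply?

(A) not euclidean: t R s and t R u but not s R u.
(B) not symmetric: t R s but not s R t.
(C) serial: every world has an R-successor.

C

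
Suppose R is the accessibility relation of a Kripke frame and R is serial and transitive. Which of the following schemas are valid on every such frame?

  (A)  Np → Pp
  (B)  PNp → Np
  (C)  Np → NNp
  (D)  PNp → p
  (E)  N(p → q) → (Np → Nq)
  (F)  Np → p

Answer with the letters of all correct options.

A, C, E

(A) Np → Pp is axiom D, which corresponds to seriality. Every such R is serial — valid.
(B) PNp → Np (the dual of axiom 5) characterises the euclidean frames. Such an R need not be euclidean — not valid.
(C) Np → NNp is axiom 4; it is valid on a frame exactly when R is transitive. Every such R is transitive, so valid.
(D) the dual of axiom B: valid iff R is symmetric. Such an R need not be symmetric — not valid.
(E) N(p → q) → (Np → Nq) is the K axiom; it holds on all frames — valid.
(F) Np → p (axiom T) characterises the reflexive frames. Such an R need not be reflexive — not valid.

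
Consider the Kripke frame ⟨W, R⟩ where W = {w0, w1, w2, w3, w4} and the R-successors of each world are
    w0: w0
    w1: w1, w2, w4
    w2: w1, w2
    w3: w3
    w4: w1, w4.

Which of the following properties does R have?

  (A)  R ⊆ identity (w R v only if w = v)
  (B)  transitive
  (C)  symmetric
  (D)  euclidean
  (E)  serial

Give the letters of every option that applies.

(A) not ⊆ identity: w1 R w2 with w1 ≠ w2.
(B) not transitive: w2 R w1 and w1 R w4 but not w2 R w4.
(C) symmetric: every R-edge is matched by its reverse.
(D) not euclidean: w1 R w2 and w1 R w4 but not w2 R w4.
(E) serial: every world has an R-successor.

C, E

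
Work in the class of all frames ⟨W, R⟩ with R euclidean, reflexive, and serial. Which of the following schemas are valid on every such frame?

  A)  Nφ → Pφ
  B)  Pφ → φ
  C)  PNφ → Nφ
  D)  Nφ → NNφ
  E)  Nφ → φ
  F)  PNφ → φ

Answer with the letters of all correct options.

A, C, D, E, F

A relation that is euclidean, reflexive, and serial is also symmetric and transitive.
(A) axiom D: valid iff R is serial. Every such R is serial — valid.
(B) Pφ → φ is the converse of T; it holds exactly when R ⊆ identity. Such an R need not be a subset of the identity — not valid.
(C) PNφ → Nφ is the dual of axiom 5; it is valid on a frame exactly when R is euclidean. Every such R is euclidean, so valid.
(D) Nφ → NNφ is axiom 4, which corresponds to transitivity. Every such R is transitive — valid.
(E) axiom T: valid iff R is reflexive. Every such R is reflexive — valid.
(F) PNφ → φ is the dual of axiom B; it is valid on a frame exactly when R is symmetric. Every such R is symmetric, so valid.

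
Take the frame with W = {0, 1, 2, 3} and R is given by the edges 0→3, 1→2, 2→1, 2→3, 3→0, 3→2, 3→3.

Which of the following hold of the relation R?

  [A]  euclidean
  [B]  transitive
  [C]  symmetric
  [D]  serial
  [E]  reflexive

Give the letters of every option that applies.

C, D

(A) not euclidean: 2 R 1 and 2 R 3 but not 1 R 3.
(B) not transitive: 0 R 3 and 3 R 0 but not 0 R 0.
(C) symmetric: every R-edge is matched by its reverse.
(D) serial: every world has an R-successor.
(E) not reflexive: not 0 R 0.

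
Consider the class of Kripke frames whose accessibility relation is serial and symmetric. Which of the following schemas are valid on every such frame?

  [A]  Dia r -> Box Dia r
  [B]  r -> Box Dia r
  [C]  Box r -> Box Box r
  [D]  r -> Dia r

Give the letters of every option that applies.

B

(A) Dia r -> Box Dia r is axiom 5; it is valid on a frame exactly when R is euclidean. Such an R need not be euclidean, so not valid.
(B) axiom B: valid iff R is symmetric. Every such R is symmetric — valid.
(C) Box r -> Box Box r is axiom 4; it is valid on a frame exactly when R is transitive. Such an R need not be transitive, so not valid.
(D) r -> Dia r is the dual of axiom T; it is valid on a frame exactly when R is reflexive. Such an R need not be reflexive, so not valid.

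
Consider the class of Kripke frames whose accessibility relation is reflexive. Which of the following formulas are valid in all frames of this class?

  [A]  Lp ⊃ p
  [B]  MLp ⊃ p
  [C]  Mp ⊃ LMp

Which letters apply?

A reflexive relation is serial.
(A) Lp ⊃ p is axiom T, which corresponds to reflexivity. Every such R is reflexive — valid.
(B) MLp ⊃ p is the dual of axiom B, which corresponds to symmetry. Such an R need not be symmetric — not valid.
(C) Mp ⊃ LMp is axiom 5; it is valid on a frame exactly when R is euclidean. Such an R need not be euclidean, so not valid.

A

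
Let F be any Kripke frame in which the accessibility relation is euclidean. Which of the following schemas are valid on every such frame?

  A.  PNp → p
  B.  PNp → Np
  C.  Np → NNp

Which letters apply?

B

(A) PNp → p is the dual of axiom B, which corresponds to symmetry. Such an R need not be symmetric — not valid.
(B) PNp → Np is the dual of axiom 5; it is valid on a frame exactly when R is euclidean. Every such R is euclidean, so valid.
(C) Np → NNp is axiom 4; it is valid on a frame exactly when R is transitive. Such an R need not be transitive, so not valid.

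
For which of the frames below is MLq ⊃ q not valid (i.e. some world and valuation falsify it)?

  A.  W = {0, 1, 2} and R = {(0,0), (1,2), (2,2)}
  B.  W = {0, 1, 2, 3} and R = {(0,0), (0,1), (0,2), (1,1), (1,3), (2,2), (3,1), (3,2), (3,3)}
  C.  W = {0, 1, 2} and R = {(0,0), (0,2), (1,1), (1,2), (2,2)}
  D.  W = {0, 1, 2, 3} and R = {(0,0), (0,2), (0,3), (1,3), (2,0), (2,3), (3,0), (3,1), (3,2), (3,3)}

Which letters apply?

A, B, C

The schema MLq ⊃ q is the dual of axiom B; it is valid on a frame iff R is symmetric.
(A) R is not symmetric (1 R 2 but not 2 R 1), so the schema fails here.
(B) R is not symmetric (0 R 1 but not 1 R 0), so the schema fails here.
(C) R is not symmetric (0 R 2 but not 2 R 0), so the schema fails here.
(D) R is symmetric (every R-edge is matched by its reverse), so the schema is valid here.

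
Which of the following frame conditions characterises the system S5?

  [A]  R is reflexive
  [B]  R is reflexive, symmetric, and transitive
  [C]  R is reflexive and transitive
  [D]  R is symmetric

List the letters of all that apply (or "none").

(A) this class determines T (= KT), not S5.
(B) S5 is sound and complete for exactly this class.
(C) this class determines S4, not S5.
(D) this class determines KB, not S5.

B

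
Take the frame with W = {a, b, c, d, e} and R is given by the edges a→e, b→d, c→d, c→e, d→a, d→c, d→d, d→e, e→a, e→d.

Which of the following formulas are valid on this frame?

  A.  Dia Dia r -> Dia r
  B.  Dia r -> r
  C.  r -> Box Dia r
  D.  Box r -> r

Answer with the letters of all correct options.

R is not reflexive: not a R a.
R is not symmetric: b R d but not d R b.
R is not transitive: a R e and e R a but not a R a.
R is not a subset of the identity: a R e with a ≠ e.
(A) Dia Dia r -> Dia r is the dual of axiom 4; it is valid on a frame exactly when R is transitive. R is not transitive, so not valid.
(B) Dia r -> r is the converse of T; it holds exactly when R ⊆ identity. Here R ⊄ identity — not valid.
(C) r -> Box Dia r is axiom B; it is valid on a frame exactly when R is symmetric. R is not symmetric, so not valid.
(D) Box r -> r is axiom T, which corresponds to reflexivity. R is not reflexive — not valid.

none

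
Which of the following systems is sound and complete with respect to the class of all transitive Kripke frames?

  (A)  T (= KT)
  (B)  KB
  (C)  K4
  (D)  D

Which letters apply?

(A) T (= KT) is determined by the class of reflexive frames.
(B) KB is determined by the class of symmetric frames.
(C) K4 is determined by exactly this class.
(D) D is determined by the class of serial frames.

C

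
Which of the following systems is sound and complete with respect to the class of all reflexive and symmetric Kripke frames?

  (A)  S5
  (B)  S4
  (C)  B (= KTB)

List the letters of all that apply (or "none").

(A) S5 is determined by the class of reflexive, symmetric, and transitive frames.
(B) S4 is determined by the class of reflexive and transitive frames.
(C) B (= KTB) is determined by exactly this class.

C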